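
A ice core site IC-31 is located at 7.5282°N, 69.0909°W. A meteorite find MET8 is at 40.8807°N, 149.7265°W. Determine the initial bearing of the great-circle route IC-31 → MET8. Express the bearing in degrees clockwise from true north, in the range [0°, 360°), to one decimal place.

Δλ = -80.6356°
y = sin Δλ · cos φ₂ = -0.745998
x = cos φ₁ sin φ₂ − sin φ₁ cos φ₂ cos Δλ = 0.632727
θ = atan2(y, x) = -49.6967° → 310.3033° (mod 360°)

310.3°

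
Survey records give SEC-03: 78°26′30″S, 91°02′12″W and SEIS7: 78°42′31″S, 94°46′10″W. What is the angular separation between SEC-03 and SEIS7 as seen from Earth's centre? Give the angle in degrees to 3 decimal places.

SEC-03: φ = -78.44167°, λ = -91.03667°
SEIS7: φ = -78.70861°, λ = -94.76944°
Δφ = -0.2669°,  Δλ = -3.7328°
a = sin²(Δφ/2) + cos φ₁ cos φ₂ sin²(Δλ/2) = 0.000047
c = 2·arcsin(√a) = 0.013717 rad = 0.7859°

0.786°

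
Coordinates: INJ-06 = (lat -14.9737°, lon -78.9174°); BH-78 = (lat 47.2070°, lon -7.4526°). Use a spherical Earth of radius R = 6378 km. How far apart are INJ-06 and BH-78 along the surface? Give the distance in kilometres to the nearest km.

9897 km

Δφ = 62.1807°,  Δλ = 71.4648°
a = sin²(Δφ/2) + cos φ₁ cos φ₂ sin²(Δλ/2) = 0.490488
c = 2·arcsin(√a) = 1.551770 rad = 88.9099°
d = R·c = 6378 × 1.551770 = 9897.2 km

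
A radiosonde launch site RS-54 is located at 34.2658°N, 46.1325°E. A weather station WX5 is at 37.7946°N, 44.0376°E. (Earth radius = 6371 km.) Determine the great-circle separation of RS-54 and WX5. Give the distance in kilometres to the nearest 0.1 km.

435.2 km

Δφ = 3.5288°,  Δλ = -2.0949°
a = sin²(Δφ/2) + cos φ₁ cos φ₂ sin²(Δλ/2) = 0.001166
c = 2·arcsin(√a) = 0.068314 rad = 3.9141°
d = R·c = 6371 × 0.068314 = 435.2 km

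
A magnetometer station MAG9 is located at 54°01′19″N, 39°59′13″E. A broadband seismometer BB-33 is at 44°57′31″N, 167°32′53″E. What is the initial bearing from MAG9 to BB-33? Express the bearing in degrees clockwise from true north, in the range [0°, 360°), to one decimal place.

36.3°

MAG9: φ = +54.02194°, λ = +39.98694°
BB-33: φ = +44.95861°, λ = +167.54806°
Δλ = 127.5611°
y = sin Δλ · cos φ₂ = 0.560931
x = cos φ₁ sin φ₂ − sin φ₁ cos φ₂ cos Δλ = 0.764189
θ = atan2(y, x) = 36.2794° → 36.2794° (mod 360°)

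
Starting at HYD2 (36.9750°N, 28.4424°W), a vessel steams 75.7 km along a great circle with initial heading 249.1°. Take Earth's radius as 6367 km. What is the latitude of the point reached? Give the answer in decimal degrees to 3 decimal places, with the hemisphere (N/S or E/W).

36.729°N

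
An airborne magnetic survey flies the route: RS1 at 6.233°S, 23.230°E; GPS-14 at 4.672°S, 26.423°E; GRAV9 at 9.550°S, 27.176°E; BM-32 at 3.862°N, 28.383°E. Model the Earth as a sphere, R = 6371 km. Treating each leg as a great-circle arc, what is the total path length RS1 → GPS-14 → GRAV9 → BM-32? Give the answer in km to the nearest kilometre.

2440 km

RS1→GPS-14: c = 0.061804 rad, d = 393.75 km
GPS-14→GRAV9: c = 0.086130 rad, d = 548.73 km
GRAV9→BM-32: c = 0.235023 rad, d = 1497.33 km
Total = 393.75 + 548.73 + 1497.33 = 2439.81 km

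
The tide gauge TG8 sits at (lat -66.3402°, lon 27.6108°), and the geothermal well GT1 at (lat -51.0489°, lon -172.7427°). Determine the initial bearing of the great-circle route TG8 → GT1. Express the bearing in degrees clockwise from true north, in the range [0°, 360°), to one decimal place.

165.6°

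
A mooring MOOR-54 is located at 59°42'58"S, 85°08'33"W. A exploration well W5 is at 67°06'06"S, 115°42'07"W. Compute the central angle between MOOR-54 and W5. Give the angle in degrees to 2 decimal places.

15.32°

MOOR-54: φ = -59.71611°, λ = -85.14250°
W5: φ = -67.10167°, λ = -115.70194°
Δφ = -7.3856°,  Δλ = -30.5594°
a = sin²(Δφ/2) + cos φ₁ cos φ₂ sin²(Δλ/2) = 0.017775
c = 2·arcsin(√a) = 0.267444 rad = 15.3234°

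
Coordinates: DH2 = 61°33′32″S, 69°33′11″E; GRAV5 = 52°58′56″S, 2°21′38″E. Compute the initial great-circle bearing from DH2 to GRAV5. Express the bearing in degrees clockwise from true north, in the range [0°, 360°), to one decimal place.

252.5°

DH2: φ = -61.55889°, λ = +69.55306°
GRAV5: φ = -52.98222°, λ = +2.36056°
Δλ = -67.1925°
y = sin Δλ · cos φ₂ = -0.554989
x = cos φ₁ sin φ₂ − sin φ₁ cos φ₂ cos Δλ = -0.175052
θ = atan2(y, x) = -107.5060° → 252.4940° (mod 360°)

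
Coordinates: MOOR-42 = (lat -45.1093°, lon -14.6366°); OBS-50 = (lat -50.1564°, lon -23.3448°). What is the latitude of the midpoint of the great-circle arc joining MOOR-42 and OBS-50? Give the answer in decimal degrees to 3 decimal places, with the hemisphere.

Bx = cos φ₂ cos Δλ = 0.633308,  By = cos φ₂ sin Δλ = -0.097003
φₘ = atan2(sin φ₁ + sin φ₂, √((cos φ₁ + Bx)² + By²)) = -47.71510°
λₘ = λ₁ + atan2(By, cos φ₁ + Bx) = -18.77990°

47.715°S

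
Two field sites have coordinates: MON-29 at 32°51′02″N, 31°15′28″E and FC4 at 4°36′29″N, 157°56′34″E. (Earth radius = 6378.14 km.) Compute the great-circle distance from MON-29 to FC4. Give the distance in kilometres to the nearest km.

13044 km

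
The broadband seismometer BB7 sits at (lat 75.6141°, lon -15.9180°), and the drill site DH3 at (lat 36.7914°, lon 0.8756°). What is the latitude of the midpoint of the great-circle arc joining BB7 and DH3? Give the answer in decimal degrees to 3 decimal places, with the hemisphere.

Bx = cos φ₂ cos Δλ = 0.766668,  By = cos φ₂ sin Δλ = 0.231377
φₘ = atan2(sin φ₁ + sin φ₂, √((cos φ₁ + Bx)² + By²)) = 56.40816°
λₘ = λ₁ + atan2(By, cos φ₁ + Bx) = -3.07787°

56.408°N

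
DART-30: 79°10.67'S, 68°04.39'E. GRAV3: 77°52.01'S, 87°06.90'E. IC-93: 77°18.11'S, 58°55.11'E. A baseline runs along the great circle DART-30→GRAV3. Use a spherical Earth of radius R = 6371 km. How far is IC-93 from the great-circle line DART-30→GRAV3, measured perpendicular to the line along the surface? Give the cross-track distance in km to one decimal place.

DART-30: φ = -79.17783°, λ = +68.07317°
GRAV3: φ = -77.86683°, λ = +87.11500°
IC-93: φ = -77.30183°, λ = +58.91850°
δ₁₃ = central angle DART-30→IC-93 = 0.046084 rad  (haversine)
θ₁₃ = bearing DART-30→IC-93 = 310.611°,  θ₁₂ = bearing DART-30→GRAV3 = 80.413°
dₓₜ = R·arcsin(sin δ₁₃ · sin(θ₁₃ − θ₁₂)) = 6371·arcsin(0.04607·sin(230.198°)) = -225.531 km
|dₓₜ| = 225.531 km

225.5 km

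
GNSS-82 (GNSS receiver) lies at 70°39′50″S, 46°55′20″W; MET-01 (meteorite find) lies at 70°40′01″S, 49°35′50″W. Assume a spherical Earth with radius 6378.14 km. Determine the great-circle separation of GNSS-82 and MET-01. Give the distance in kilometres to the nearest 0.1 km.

GNSS-82: φ = -70.66389°, λ = -46.92222°
MET-01: φ = -70.66694°, λ = -49.59722°
Δφ = -0.0031°,  Δλ = -2.6750°
a = sin²(Δφ/2) + cos φ₁ cos φ₂ sin²(Δλ/2) = 0.000060
c = 2·arcsin(√a) = 0.015456 rad = 0.8856°
d = R·c = 6378.14 × 0.015456 = 98.6 km

98.6 km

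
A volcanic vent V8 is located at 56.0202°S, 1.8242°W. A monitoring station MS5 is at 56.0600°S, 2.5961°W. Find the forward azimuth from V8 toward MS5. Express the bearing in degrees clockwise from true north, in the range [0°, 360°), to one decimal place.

Δλ = -0.7719°
y = sin Δλ · cos φ₂ = -0.007522
x = cos φ₁ sin φ₂ − sin φ₁ cos φ₂ cos Δλ = -0.000737
θ = atan2(y, x) = -95.5936° → 264.4064° (mod 360°)

264.4°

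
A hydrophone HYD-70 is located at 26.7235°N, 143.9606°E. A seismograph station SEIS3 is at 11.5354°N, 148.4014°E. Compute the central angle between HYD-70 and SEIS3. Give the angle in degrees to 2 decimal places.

Δφ = -15.1881°,  Δλ = 4.4408°
a = sin²(Δφ/2) + cos φ₁ cos φ₂ sin²(Δλ/2) = 0.018778
c = 2·arcsin(√a) = 0.274932 rad = 15.7525°

15.75°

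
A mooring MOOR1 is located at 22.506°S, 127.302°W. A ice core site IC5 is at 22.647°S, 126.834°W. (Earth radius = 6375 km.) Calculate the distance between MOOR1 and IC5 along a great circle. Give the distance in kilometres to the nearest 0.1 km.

Δφ = -0.1410°,  Δλ = 0.4680°
a = sin²(Δφ/2) + cos φ₁ cos φ₂ sin²(Δλ/2) = 0.000016
c = 2·arcsin(√a) = 0.007934 rad = 0.4546°
d = R·c = 6375 × 0.007934 = 50.6 km

50.6 km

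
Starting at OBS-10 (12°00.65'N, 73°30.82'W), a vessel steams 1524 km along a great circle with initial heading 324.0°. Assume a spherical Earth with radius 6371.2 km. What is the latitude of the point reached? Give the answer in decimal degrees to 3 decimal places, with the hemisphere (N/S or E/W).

OBS-10: φ = +12.01083°, λ = -73.51367°
δ = d/R = 1524/6371.2 = 0.239201 rad
φ₂ = arcsin(sin φ₁ cos δ + cos φ₁ sin δ cos θ)
   = arcsin(0.20810·0.97153 + 0.97811·0.23693·0.80902) = 22.93293°
λ₂ = λ₁ + atan2(sin θ sin δ cos φ₁, cos δ − sin φ₁ sin φ₂) = -82.21094°

22.933°N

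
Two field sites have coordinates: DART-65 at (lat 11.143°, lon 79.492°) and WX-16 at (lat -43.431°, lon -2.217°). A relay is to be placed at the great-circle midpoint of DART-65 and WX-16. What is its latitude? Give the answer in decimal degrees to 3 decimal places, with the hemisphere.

20.784°S

Bx = cos φ₂ cos Δλ = 0.104719,  By = cos φ₂ sin Δλ = -0.718613
φₘ = atan2(sin φ₁ + sin φ₂, √((cos φ₁ + Bx)² + By²)) = -20.78438°
λₘ = λ₁ + atan2(By, cos φ₁ + Bx) = 45.99592°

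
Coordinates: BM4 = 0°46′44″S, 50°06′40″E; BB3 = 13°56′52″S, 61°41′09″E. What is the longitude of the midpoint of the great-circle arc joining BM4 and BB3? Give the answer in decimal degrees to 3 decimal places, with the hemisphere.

BM4: φ = -0.77889°, λ = +50.11111°
BB3: φ = -13.94778°, λ = +61.68583°
Bx = cos φ₂ cos Δλ = 0.950779,  By = cos φ₂ sin Δλ = 0.194730
φₘ = atan2(sin φ₁ + sin φ₂, √((cos φ₁ + Bx)² + By²)) = -7.40063°
λₘ = λ₁ + atan2(By, cos φ₁ + Bx) = 55.81185°

55.812°E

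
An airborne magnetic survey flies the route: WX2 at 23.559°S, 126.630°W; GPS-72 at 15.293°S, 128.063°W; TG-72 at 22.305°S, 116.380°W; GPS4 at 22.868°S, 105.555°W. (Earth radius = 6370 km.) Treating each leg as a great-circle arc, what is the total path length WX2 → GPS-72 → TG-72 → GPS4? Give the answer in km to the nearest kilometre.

3499 km

WX2→GPS-72: c = 0.146180 rad, d = 931.17 km
GPS-72→TG-72: c = 0.228389 rad, d = 1454.84 km
TG-72→GPS4: c = 0.174678 rad, d = 1112.70 km
Total = 931.17 + 1454.84 + 1112.70 = 3498.70 km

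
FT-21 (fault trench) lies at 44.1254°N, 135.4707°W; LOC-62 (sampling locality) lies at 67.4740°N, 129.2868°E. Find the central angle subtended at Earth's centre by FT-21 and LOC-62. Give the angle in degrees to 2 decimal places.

Δφ = 23.3486°,  Δλ = -95.2425°
a = sin²(Δφ/2) + cos φ₁ cos φ₂ sin²(Δλ/2) = 0.191007
c = 2·arcsin(√a) = 0.904618 rad = 51.8308°

51.83°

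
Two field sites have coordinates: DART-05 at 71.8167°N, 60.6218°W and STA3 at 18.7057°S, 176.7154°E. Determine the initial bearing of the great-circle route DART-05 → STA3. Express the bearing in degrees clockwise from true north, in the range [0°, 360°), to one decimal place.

295.8°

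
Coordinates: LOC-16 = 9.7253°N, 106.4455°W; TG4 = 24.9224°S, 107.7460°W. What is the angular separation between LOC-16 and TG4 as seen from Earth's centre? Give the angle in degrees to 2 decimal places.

34.67°

Δφ = -34.6477°,  Δλ = -1.3005°
a = sin²(Δφ/2) + cos φ₁ cos φ₂ sin²(Δλ/2) = 0.088783
c = 2·arcsin(√a) = 0.605121 rad = 34.6709°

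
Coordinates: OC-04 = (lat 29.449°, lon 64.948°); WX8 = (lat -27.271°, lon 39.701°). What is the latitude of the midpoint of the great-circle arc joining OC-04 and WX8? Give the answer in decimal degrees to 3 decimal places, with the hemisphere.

1.116°N

Bx = cos φ₂ cos Δλ = 0.803944,  By = cos φ₂ sin Δλ = -0.379113
φₘ = atan2(sin φ₁ + sin φ₂, √((cos φ₁ + Bx)² + By²)) = 1.11597°
λₘ = λ₁ + atan2(By, cos φ₁ + Bx) = 52.19283°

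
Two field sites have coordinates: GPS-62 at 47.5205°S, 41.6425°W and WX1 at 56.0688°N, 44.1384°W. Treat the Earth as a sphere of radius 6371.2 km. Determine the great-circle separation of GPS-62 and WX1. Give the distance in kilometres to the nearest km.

11521 km

Δφ = 103.5893°,  Δλ = -2.4959°
a = sin²(Δφ/2) + cos φ₁ cos φ₂ sin²(Δλ/2) = 0.617659
c = 2·arcsin(√a) = 1.808342 rad = 103.6104°
d = R·c = 6371.2 × 1.808342 = 11521.3 km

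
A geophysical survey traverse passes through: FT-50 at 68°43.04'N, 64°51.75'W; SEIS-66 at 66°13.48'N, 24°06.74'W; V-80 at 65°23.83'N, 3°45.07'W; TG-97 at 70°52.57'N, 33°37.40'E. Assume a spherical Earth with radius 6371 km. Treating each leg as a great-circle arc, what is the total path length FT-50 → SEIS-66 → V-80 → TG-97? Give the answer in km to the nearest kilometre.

FT-50: φ = +68.71733°, λ = -64.86250°
SEIS-66: φ = +66.22467°, λ = -24.11233°
V-80: φ = +65.39717°, λ = -3.75117°
TG-97: φ = +70.87617°, λ = +33.62333°
FT-50→SEIS-66: c = 0.270724 rad, d = 1724.78 km
SEIS-66→V-80: c = 0.145672 rad, d = 928.08 km
V-80→TG-97: c = 0.255932 rad, d = 1630.54 km
Total = 1724.78 + 928.08 + 1630.54 = 4283.40 km

4283 km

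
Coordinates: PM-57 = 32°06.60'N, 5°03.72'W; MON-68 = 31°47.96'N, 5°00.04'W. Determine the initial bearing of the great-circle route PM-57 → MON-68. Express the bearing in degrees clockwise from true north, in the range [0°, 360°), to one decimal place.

PM-57: φ = +32.11000°, λ = -5.06200°
MON-68: φ = +31.79933°, λ = -5.00067°
Δλ = 0.0613°
y = sin Δλ · cos φ₂ = 0.000910
x = cos φ₁ sin φ₂ − sin φ₁ cos φ₂ cos Δλ = -0.005422
θ = atan2(y, x) = 170.4745° → 170.4745° (mod 360°)

170.5°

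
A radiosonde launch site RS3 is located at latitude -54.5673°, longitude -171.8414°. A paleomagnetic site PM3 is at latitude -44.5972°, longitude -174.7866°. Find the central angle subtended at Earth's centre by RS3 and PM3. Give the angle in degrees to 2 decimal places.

Δφ = 9.9701°,  Δλ = -2.9452°
a = sin²(Δφ/2) + cos φ₁ cos φ₂ sin²(Δλ/2) = 0.007824
c = 2·arcsin(√a) = 0.177133 rad = 10.1490°

10.15°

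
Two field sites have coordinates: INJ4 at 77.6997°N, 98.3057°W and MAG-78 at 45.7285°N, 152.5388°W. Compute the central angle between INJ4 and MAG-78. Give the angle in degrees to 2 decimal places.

38.14°

Δφ = -31.9712°,  Δλ = -54.2331°
a = sin²(Δφ/2) + cos φ₁ cos φ₂ sin²(Δλ/2) = 0.106738
c = 2·arcsin(√a) = 0.665638 rad = 38.1382°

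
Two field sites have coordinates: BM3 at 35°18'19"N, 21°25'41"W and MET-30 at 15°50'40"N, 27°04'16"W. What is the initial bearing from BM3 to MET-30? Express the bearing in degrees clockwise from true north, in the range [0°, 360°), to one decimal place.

196.0°

BM3: φ = +35.30528°, λ = -21.42806°
MET-30: φ = +15.84444°, λ = -27.07111°
Δλ = -5.6431°
y = sin Δλ · cos φ₂ = -0.094595
x = cos φ₁ sin φ₂ − sin φ₁ cos φ₂ cos Δλ = -0.330468
θ = atan2(y, x) = -164.0265° → 195.9735° (mod 360°)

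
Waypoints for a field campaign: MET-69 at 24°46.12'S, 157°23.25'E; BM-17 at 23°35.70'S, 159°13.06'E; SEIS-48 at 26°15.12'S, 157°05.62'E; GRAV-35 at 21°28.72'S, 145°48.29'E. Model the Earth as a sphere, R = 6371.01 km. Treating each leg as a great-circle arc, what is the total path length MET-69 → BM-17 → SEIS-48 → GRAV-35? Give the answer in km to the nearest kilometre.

MET-69: φ = -24.76867°, λ = +157.38750°
BM-17: φ = -23.59500°, λ = +159.21767°
SEIS-48: φ = -26.25200°, λ = +157.09367°
GRAV-35: φ = -21.47867°, λ = +145.80483°
MET-69→BM-17: c = 0.035618 rad, d = 226.92 km
BM-17→SEIS-48: c = 0.057274 rad, d = 364.89 km
SEIS-48→GRAV-35: c = 0.198391 rad, d = 1263.95 km
Total = 226.92 + 364.89 + 1263.95 = 1855.77 km

1856 km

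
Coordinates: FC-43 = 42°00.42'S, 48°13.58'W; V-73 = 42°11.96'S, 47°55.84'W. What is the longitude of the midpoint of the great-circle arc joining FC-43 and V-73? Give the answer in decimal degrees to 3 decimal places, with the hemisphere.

FC-43: φ = -42.00700°, λ = -48.22633°
V-73: φ = -42.19933°, λ = -47.93067°
Bx = cos φ₂ cos Δλ = 0.740803,  By = cos φ₂ sin Δλ = 0.003823
φₘ = atan2(sin φ₁ + sin φ₂, √((cos φ₁ + Bx)² + By²)) = -42.10326°
λₘ = λ₁ + atan2(By, cos φ₁ + Bx) = -48.07872°

48.079°W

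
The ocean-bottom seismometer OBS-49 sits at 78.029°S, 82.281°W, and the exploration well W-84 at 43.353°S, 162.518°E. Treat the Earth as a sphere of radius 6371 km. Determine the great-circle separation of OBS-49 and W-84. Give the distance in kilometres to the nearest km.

Δφ = 34.6760°,  Δλ = -115.2010°
a = sin²(Δφ/2) + cos φ₁ cos φ₂ sin²(Δλ/2) = 0.196328
c = 2·arcsin(√a) = 0.918084 rad = 52.6023°
d = R·c = 6371 × 0.918084 = 5849.1 km

5849 km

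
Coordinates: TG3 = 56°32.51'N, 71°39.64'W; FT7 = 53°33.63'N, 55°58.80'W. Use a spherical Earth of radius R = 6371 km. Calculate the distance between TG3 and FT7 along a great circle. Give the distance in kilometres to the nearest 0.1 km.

1049.6 km

TG3: φ = +56.54183°, λ = -71.66067°
FT7: φ = +53.56050°, λ = -55.98000°
Δφ = -2.9813°,  Δλ = 15.6807°
a = sin²(Δφ/2) + cos φ₁ cos φ₂ sin²(Δλ/2) = 0.006771
c = 2·arcsin(√a) = 0.164753 rad = 9.4396°
d = R·c = 6371 × 0.164753 = 1049.6 km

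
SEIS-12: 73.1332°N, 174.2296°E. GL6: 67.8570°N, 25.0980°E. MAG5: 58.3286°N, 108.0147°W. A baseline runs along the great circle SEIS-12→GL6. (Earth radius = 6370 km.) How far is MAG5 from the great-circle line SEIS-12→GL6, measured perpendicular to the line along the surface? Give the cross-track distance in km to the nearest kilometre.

3567 km

δ₁₃ = central angle SEIS-12→MAG5 = 0.560912 rad  (haversine)
θ₁₃ = bearing SEIS-12→MAG5 = 74.699°,  θ₁₂ = bearing SEIS-12→GL6 = 341.512°
dₓₜ = R·arcsin(sin δ₁₃ · sin(θ₁₃ − θ₁₂)) = 6370·arcsin(0.53196·sin(-266.812°)) = 3566.820 km
|dₓₜ| = 3566.820 km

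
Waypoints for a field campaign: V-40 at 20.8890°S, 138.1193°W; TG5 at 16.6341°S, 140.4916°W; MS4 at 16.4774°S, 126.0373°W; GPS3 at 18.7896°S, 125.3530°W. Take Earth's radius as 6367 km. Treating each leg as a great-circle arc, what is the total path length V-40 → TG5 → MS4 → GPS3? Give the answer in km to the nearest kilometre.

2341 km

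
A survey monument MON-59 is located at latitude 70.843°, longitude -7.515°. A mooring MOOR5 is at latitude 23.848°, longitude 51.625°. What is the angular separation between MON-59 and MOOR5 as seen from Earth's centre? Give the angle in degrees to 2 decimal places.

57.60°

Δφ = -46.9950°,  Δλ = 59.1400°
a = sin²(Δφ/2) + cos φ₁ cos φ₂ sin²(Δλ/2) = 0.232062
c = 2·arcsin(√a) = 1.005251 rad = 57.5966°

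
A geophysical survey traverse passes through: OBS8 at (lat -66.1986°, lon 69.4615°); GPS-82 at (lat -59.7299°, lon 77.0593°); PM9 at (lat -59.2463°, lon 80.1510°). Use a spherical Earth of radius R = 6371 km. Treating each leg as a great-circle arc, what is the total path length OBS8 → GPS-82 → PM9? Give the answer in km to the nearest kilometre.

997 km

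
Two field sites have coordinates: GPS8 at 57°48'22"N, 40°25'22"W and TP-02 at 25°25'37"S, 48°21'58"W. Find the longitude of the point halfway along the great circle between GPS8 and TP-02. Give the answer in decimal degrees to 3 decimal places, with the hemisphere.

45.420°W

GPS8: φ = +57.80611°, λ = -40.42278°
TP-02: φ = -25.42694°, λ = -48.36611°
Bx = cos φ₂ cos Δλ = 0.894468,  By = cos φ₂ sin Δλ = -0.124807
φₘ = atan2(sin φ₁ + sin φ₂, √((cos φ₁ + Bx)² + By²)) = 16.22404°
λₘ = λ₁ + atan2(By, cos φ₁ + Bx) = -45.42034°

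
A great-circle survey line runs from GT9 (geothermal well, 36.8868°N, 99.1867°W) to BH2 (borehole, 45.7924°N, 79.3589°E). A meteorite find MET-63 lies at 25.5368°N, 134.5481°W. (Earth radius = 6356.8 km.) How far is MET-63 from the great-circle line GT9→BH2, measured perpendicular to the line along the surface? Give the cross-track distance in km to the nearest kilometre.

3479 km

δ₁₃ = central angle GT9→MET-63 = 0.559906 rad  (haversine)
θ₁₃ = bearing GT9→MET-63 = 259.489°,  θ₁₂ = bearing GT9→BH2 = 1.022°
dₓₜ = R·arcsin(sin δ₁₃ · sin(θ₁₃ − θ₁₂)) = 6356.8·arcsin(0.53111·sin(258.467°)) = -3479.072 km
|dₓₜ| = 3479.072 km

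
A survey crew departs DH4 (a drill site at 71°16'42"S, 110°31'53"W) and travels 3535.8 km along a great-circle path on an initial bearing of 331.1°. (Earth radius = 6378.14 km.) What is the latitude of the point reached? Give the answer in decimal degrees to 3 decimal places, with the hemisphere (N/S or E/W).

DH4: φ = -71.27833°, λ = -110.53139°
δ = d/R = 3535.8/6378.14 = 0.554362 rad
φ₂ = arcsin(sin φ₁ cos δ + cos φ₁ sin δ cos θ)
   = arcsin(-0.94709·0.85024 + 0.32097·0.52640·0.87546) = -41.09666°
λ₂ = λ₁ + atan2(sin θ sin δ cos φ₁, cos δ − sin φ₁ sin φ₂) = -130.26086°

41.097°S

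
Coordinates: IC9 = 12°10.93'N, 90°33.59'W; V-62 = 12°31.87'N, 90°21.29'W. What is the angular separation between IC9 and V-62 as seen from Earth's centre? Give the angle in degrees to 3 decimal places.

IC9: φ = +12.18217°, λ = -90.55983°
V-62: φ = +12.53117°, λ = -90.35483°
Δφ = 0.3490°,  Δλ = 0.2050°
a = sin²(Δφ/2) + cos φ₁ cos φ₂ sin²(Δλ/2) = 0.000012
c = 2·arcsin(√a) = 0.007023 rad = 0.4024°

0.402°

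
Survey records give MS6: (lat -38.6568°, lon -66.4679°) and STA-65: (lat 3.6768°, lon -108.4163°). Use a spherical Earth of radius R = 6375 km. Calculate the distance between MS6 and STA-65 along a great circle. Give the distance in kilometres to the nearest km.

Δφ = 42.3336°,  Δλ = -41.9484°
a = sin²(Δφ/2) + cos φ₁ cos φ₂ sin²(Δλ/2) = 0.230230
c = 2·arcsin(√a) = 1.000906 rad = 57.3477°
d = R·c = 6375 × 1.000906 = 6380.8 km

6381 km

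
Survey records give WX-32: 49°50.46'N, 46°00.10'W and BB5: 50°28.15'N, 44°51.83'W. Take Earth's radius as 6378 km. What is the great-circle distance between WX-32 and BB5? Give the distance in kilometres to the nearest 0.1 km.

107.1 km

WX-32: φ = +49.84100°, λ = -46.00167°
BB5: φ = +50.46917°, λ = -44.86383°
Δφ = 0.6282°,  Δλ = 1.1378°
a = sin²(Δφ/2) + cos φ₁ cos φ₂ sin²(Δλ/2) = 0.000071
c = 2·arcsin(√a) = 0.016795 rad = 0.9623°
d = R·c = 6378 × 0.016795 = 107.1 km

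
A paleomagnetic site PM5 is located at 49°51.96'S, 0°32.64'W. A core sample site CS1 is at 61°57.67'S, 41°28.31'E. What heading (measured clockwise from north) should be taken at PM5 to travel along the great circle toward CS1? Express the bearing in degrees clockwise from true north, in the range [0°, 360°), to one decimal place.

PM5: φ = -49.86600°, λ = -0.54400°
CS1: φ = -61.96117°, λ = +41.47183°
Δλ = 42.0158°
y = sin Δλ · cos φ₂ = 0.314635
x = cos φ₁ sin φ₂ − sin φ₁ cos φ₂ cos Δλ = -0.301913
θ = atan2(y, x) = 133.8179° → 133.8179° (mod 360°)

133.8°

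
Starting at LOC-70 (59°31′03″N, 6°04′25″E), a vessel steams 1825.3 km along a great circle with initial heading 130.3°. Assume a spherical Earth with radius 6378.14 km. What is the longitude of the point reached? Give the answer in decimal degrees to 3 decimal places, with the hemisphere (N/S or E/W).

24.559°E

LOC-70: φ = +59.51750°, λ = +6.07361°
δ = d/R = 1825.3/6378.14 = 0.286181 rad
φ₂ = arcsin(sin φ₁ cos δ + cos φ₁ sin δ cos θ)
   = arcsin(0.86178·0.95933 + 0.50728·0.28229·-0.64679) = 47.23249°
λ₂ = λ₁ + atan2(sin θ sin δ cos φ₁, cos δ − sin φ₁ sin φ₂) = 24.55902°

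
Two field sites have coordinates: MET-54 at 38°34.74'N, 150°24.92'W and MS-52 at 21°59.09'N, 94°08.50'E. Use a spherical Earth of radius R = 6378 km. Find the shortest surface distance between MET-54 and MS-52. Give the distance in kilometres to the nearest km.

10516 km

MET-54: φ = +38.57900°, λ = -150.41533°
MS-52: φ = +21.98483°, λ = +94.14167°
Δφ = -16.5942°,  Δλ = -115.4430°
a = sin²(Δφ/2) + cos φ₁ cos φ₂ sin²(Δλ/2) = 0.538989
c = 2·arcsin(√a) = 1.648854 rad = 94.4724°
d = R·c = 6378 × 1.648854 = 10516.4 km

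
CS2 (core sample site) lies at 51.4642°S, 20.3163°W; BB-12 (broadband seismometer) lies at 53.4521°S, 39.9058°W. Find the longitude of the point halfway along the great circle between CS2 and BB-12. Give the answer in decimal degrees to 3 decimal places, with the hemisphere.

Bx = cos φ₂ cos Δλ = 0.561027,  By = cos φ₂ sin Δλ = -0.199657
φₘ = atan2(sin φ₁ + sin φ₂, √((cos φ₁ + Bx)² + By²)) = -52.86364°
λₘ = λ₁ + atan2(By, cos φ₁ + Bx) = -29.88774°

29.888°W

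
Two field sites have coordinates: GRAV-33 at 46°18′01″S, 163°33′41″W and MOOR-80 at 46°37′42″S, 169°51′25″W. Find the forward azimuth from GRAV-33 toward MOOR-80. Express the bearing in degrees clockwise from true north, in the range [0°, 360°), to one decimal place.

GRAV-33: φ = -46.30028°, λ = -163.56139°
MOOR-80: φ = -46.62833°, λ = -169.85694°
Δλ = -6.2956°
y = sin Δλ · cos φ₂ = -0.075305
x = cos φ₁ sin φ₂ − sin φ₁ cos φ₂ cos Δλ = -0.008720
θ = atan2(y, x) = -96.6050° → 263.3950° (mod 360°)

263.4°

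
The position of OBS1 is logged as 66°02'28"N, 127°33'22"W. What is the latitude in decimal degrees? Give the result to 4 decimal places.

66° + 2′/60 + 28″/3600 = 66 + 0.03333 + 0.00778 = 66.0411°

66.0411°N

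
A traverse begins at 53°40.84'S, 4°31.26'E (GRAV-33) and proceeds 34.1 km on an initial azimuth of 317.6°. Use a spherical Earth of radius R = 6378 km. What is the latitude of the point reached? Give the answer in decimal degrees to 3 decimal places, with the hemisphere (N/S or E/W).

53.454°S

GRAV-33: φ = -53.68067°, λ = +4.52100°
δ = d/R = 34.1/6378 = 0.005347 rad
φ₂ = arcsin(sin φ₁ cos δ + cos φ₁ sin δ cos θ)
   = arcsin(-0.80573·0.99999 + 0.59229·0.00535·0.73846) = -53.45395°
λ₂ = λ₁ + atan2(sin θ sin δ cos φ₁, cos δ − sin φ₁ sin φ₂) = 4.17411°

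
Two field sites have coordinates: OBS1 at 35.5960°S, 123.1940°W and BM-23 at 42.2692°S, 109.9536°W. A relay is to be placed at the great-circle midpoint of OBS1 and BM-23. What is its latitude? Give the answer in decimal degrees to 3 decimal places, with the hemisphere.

Bx = cos φ₂ cos Δλ = 0.720322,  By = cos φ₂ sin Δλ = 0.169486
φₘ = atan2(sin φ₁ + sin φ₂, √((cos φ₁ + Bx)² + By²)) = -39.11969°
λₘ = λ₁ + atan2(By, cos φ₁ + Bx) = -116.88699°

39.120°S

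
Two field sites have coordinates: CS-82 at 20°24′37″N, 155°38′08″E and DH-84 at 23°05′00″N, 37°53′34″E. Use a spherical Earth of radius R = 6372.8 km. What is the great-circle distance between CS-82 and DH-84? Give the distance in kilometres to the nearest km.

CS-82: φ = +20.41028°, λ = +155.63556°
DH-84: φ = +23.08333°, λ = +37.89278°
Δφ = 2.6731°,  Δλ = -117.7428°
a = sin²(Δφ/2) + cos φ₁ cos φ₂ sin²(Δλ/2) = 0.632309
c = 2·arcsin(√a) = 1.838604 rad = 105.3442°
d = R·c = 6372.8 × 1.838604 = 11717.1 km

11717 km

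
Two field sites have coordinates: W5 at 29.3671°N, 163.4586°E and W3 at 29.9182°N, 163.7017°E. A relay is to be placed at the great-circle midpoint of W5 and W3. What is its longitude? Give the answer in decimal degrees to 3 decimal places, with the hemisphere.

163.580°E

Bx = cos φ₂ cos Δλ = 0.866731,  By = cos φ₂ sin Δλ = 0.003677
φₘ = atan2(sin φ₁ + sin φ₂, √((cos φ₁ + Bx)² + By²)) = 29.64271°
λₘ = λ₁ + atan2(By, cos φ₁ + Bx) = 163.57982°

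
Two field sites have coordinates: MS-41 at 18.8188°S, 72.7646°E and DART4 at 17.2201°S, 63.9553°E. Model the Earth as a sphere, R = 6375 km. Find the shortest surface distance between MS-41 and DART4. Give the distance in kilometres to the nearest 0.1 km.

948.8 km

Δφ = 1.5987°,  Δλ = -8.8093°
a = sin²(Δφ/2) + cos φ₁ cos φ₂ sin²(Δλ/2) = 0.005527
c = 2·arcsin(√a) = 0.148829 rad = 8.5273°
d = R·c = 6375 × 0.148829 = 948.8 km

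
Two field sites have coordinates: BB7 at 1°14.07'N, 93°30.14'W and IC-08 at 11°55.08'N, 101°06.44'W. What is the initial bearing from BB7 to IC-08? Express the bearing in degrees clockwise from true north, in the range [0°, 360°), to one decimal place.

BB7: φ = +1.23450°, λ = -93.50233°
IC-08: φ = +11.91800°, λ = -101.10733°
Δλ = -7.6050°
y = sin Δλ · cos φ₂ = -0.129490
x = cos φ₁ sin φ₂ − sin φ₁ cos φ₂ cos Δλ = 0.185569
θ = atan2(y, x) = -34.9073° → 325.0927° (mod 360°)

325.1°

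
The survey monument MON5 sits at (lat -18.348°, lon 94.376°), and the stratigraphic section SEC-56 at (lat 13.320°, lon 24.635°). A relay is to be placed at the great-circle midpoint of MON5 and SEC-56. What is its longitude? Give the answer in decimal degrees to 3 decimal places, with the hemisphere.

59.008°E

Bx = cos φ₂ cos Δλ = 0.336949,  By = cos φ₂ sin Δλ = -0.912900
φₘ = atan2(sin φ₁ + sin φ₂, √((cos φ₁ + Bx)² + By²)) = -3.06312°
λₘ = λ₁ + atan2(By, cos φ₁ + Bx) = 59.00834°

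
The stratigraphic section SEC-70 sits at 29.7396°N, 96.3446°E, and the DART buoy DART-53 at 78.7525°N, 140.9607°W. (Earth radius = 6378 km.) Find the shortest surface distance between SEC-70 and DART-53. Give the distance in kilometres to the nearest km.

Δφ = 49.0129°,  Δλ = 122.6947°
a = sin²(Δφ/2) + cos φ₁ cos φ₂ sin²(Δλ/2) = 0.302475
c = 2·arcsin(√a) = 1.164673 rad = 66.7309°
d = R·c = 6378 × 1.164673 = 7428.3 km

7428 km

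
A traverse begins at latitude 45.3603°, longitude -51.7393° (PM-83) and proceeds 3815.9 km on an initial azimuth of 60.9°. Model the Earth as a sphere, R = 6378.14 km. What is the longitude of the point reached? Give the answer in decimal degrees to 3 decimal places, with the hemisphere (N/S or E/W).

δ = d/R = 3815.9/6378.14 = 0.598278 rad
φ₂ = arcsin(sin φ₁ cos δ + cos φ₁ sin δ cos θ)
   = arcsin(0.71154·0.82631 + 0.70265·0.56322·0.48634) = 51.29853°
λ₂ = λ₁ + atan2(sin θ sin δ cos φ₁, cos δ − sin φ₁ sin φ₂) = 0.17335°

0.173°E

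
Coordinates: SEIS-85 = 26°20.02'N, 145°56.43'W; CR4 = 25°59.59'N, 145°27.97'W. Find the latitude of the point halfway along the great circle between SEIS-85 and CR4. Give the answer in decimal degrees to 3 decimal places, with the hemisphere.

SEIS-85: φ = +26.33367°, λ = -145.94050°
CR4: φ = +25.99317°, λ = -145.46617°
Bx = cos φ₂ cos Δλ = 0.898816,  By = cos φ₂ sin Δλ = 0.007441
φₘ = atan2(sin φ₁ + sin φ₂, √((cos φ₁ + Bx)² + By²)) = 26.16361°
λₘ = λ₁ + atan2(By, cos φ₁ + Bx) = -145.70299°

26.164°N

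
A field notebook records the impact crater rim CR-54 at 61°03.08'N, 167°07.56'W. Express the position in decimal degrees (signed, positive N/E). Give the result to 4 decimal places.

+61.0513°, -167.1260°

lat: 61.0513° N → +61.0513°
lon: 167.1260° W → -167.1260°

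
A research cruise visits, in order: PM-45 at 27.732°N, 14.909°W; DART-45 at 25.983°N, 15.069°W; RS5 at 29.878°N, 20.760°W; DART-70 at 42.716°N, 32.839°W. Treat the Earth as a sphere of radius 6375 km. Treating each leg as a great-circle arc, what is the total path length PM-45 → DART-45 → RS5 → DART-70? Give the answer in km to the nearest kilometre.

2691 km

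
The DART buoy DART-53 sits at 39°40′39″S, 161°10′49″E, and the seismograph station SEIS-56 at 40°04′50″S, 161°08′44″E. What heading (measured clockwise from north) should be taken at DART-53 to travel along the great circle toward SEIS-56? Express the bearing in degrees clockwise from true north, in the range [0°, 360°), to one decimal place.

183.8°

DART-53: φ = -39.67750°, λ = +161.18028°
SEIS-56: φ = -40.08056°, λ = +161.14556°
Δλ = -0.0347°
y = sin Δλ · cos φ₂ = -0.000464
x = cos φ₁ sin φ₂ − sin φ₁ cos φ₂ cos Δλ = -0.007035
θ = atan2(y, x) = -176.2288° → 183.7712° (mod 360°)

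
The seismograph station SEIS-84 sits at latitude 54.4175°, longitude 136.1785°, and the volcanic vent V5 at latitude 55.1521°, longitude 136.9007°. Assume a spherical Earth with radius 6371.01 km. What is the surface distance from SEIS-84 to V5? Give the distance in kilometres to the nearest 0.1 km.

93.9 km

Δφ = 0.7346°,  Δλ = 0.7222°
a = sin²(Δφ/2) + cos φ₁ cos φ₂ sin²(Δλ/2) = 0.000054
c = 2·arcsin(√a) = 0.014738 rad = 0.8444°
d = R·c = 6371.01 × 0.014738 = 93.9 km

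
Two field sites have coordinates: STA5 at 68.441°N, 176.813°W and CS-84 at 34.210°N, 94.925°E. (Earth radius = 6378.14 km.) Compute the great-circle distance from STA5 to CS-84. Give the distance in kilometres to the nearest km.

Δφ = -34.2310°,  Δλ = -88.2620°
a = sin²(Δφ/2) + cos φ₁ cos φ₂ sin²(Δλ/2) = 0.233945
c = 2·arcsin(√a) = 1.009705 rad = 57.8518°
d = R·c = 6378.14 × 1.009705 = 6440.0 km

6440 km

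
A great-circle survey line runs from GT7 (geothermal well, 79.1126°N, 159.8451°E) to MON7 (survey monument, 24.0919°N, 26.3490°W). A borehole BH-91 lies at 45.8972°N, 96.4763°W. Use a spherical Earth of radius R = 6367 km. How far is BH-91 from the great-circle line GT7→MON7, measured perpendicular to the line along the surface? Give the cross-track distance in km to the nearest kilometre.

4444 km

δ₁₃ = central angle GT7→BH-91 = 0.831075 rad  (haversine)
θ₁₃ = bearing GT7→BH-91 = 66.271°,  θ₁₂ = bearing GT7→MON7 = 5.808°
dₓₜ = R·arcsin(sin δ₁₃ · sin(θ₁₃ − θ₁₂)) = 6367·arcsin(0.73866·sin(60.463°)) = 4443.920 km
|dₓₜ| = 4443.920 km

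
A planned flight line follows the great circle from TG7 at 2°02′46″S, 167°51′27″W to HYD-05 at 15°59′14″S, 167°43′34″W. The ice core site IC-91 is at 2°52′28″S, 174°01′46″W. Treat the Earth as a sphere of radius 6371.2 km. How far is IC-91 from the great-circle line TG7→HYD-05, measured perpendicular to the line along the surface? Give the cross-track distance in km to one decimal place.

TG7: φ = -2.04611°, λ = -167.85750°
HYD-05: φ = -15.98722°, λ = -167.72611°
IC-91: φ = -2.87444°, λ = -174.02944°
δ₁₃ = central angle TG7→IC-91 = 0.108587 rad  (haversine)
θ₁₃ = bearing TG7→IC-91 = 262.224°,  θ₁₂ = bearing TG7→HYD-05 = 179.476°
dₓₜ = R·arcsin(sin δ₁₃ · sin(θ₁₃ − θ₁₂)) = 6371.2·arcsin(0.10837·sin(82.748°)) = 686.275 km
|dₓₜ| = 686.275 km

686.3 km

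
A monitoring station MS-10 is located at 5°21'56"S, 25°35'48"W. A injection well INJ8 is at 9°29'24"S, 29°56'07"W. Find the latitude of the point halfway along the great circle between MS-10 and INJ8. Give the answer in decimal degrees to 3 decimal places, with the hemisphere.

7.433°S

MS-10: φ = -5.36556°, λ = -25.59667°
INJ8: φ = -9.49000°, λ = -29.93528°
Bx = cos φ₂ cos Δλ = 0.983488,  By = cos φ₂ sin Δλ = -0.074615
φₘ = atan2(sin φ₁ + sin φ₂, √((cos φ₁ + Bx)² + By²)) = -7.43305°
λₘ = λ₁ + atan2(By, cos φ₁ + Bx) = -27.75578°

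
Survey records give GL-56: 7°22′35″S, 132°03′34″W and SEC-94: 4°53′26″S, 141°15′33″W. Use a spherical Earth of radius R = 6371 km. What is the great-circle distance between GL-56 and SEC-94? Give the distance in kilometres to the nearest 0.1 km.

GL-56: φ = -7.37639°, λ = -132.05944°
SEC-94: φ = -4.89056°, λ = -141.25917°
Δφ = 2.4858°,  Δλ = -9.1997°
a = sin²(Δφ/2) + cos φ₁ cos φ₂ sin²(Δλ/2) = 0.006826
c = 2·arcsin(√a) = 0.165422 rad = 9.4780°
d = R·c = 6371 × 0.165422 = 1053.9 km

1053.9 km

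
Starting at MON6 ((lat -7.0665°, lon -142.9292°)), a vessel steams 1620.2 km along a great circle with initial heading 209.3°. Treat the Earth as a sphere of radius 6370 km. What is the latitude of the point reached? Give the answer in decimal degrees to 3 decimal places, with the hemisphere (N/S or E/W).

δ = d/R = 1620.2/6370 = 0.254349 rad
φ₂ = arcsin(sin φ₁ cos δ + cos φ₁ sin δ cos θ)
   = arcsin(-0.12302·0.96783 + 0.99240·0.25161·-0.87207) = -19.68339°
λ₂ = λ₁ + atan2(sin θ sin δ cos φ₁, cos δ − sin φ₁ sin φ₂) = -150.44372°

19.683°S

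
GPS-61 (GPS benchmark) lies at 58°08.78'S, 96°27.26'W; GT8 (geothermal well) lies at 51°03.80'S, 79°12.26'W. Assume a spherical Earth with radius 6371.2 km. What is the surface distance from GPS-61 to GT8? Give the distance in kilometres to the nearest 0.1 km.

1355.6 km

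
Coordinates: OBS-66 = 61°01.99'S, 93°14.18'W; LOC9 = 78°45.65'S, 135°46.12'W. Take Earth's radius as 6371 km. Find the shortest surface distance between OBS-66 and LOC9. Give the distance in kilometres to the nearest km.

2438 km

OBS-66: φ = -61.03317°, λ = -93.23633°
LOC9: φ = -78.76083°, λ = -135.76867°
Δφ = -17.7277°,  Δλ = -42.5323°
a = sin²(Δφ/2) + cos φ₁ cos φ₂ sin²(Δλ/2) = 0.036160
c = 2·arcsin(√a) = 0.382648 rad = 21.9241°
d = R·c = 6371 × 0.382648 = 2437.8 km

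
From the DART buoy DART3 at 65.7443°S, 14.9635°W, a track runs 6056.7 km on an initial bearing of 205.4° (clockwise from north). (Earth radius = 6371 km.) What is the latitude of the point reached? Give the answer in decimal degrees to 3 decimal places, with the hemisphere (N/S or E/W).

56.288°S

δ = d/R = 6056.7/6371 = 0.950667 rad
φ₂ = arcsin(sin φ₁ cos δ + cos φ₁ sin δ cos θ)
   = arcsin(-0.91172·0.58114 + 0.41081·0.81380·-0.90334) = -56.28815°
λ₂ = λ₁ + atan2(sin θ sin δ cos φ₁, cos δ − sin φ₁ sin φ₂) = -155.99196°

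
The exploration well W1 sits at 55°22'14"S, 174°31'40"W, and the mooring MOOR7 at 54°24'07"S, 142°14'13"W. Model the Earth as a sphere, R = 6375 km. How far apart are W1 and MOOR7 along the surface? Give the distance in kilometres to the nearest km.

2051 km

W1: φ = -55.37056°, λ = -174.52778°
MOOR7: φ = -54.40194°, λ = -142.23694°
Δφ = 0.9686°,  Δλ = 32.2908°
a = sin²(Δφ/2) + cos φ₁ cos φ₂ sin²(Δλ/2) = 0.025650
c = 2·arcsin(√a) = 0.321697 rad = 18.4319°
d = R·c = 6375 × 0.321697 = 2050.8 km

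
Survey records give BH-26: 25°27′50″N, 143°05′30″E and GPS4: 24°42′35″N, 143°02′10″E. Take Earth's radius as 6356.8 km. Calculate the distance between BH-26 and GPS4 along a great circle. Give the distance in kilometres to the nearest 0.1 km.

83.9 km

BH-26: φ = +25.46389°, λ = +143.09167°
GPS4: φ = +24.70972°, λ = +143.03611°
Δφ = -0.7542°,  Δλ = -0.0556°
a = sin²(Δφ/2) + cos φ₁ cos φ₂ sin²(Δλ/2) = 0.000044
c = 2·arcsin(√a) = 0.013192 rad = 0.7558°
d = R·c = 6356.8 × 0.013192 = 83.9 km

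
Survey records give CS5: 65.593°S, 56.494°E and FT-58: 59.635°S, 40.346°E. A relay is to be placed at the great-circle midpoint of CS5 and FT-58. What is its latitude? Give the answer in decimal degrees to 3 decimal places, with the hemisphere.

62.844°S

Bx = cos φ₂ cos Δλ = 0.485563,  By = cos φ₂ sin Δλ = -0.140591
φₘ = atan2(sin φ₁ + sin φ₂, √((cos φ₁ + Bx)² + By²)) = -62.84409°
λₘ = λ₁ + atan2(By, cos φ₁ + Bx) = 47.60356°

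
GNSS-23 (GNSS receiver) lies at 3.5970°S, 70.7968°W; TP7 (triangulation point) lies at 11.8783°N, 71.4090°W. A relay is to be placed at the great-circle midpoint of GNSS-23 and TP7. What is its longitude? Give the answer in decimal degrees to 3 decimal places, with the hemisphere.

Bx = cos φ₂ cos Δλ = 0.978531,  By = cos φ₂ sin Δλ = -0.010456
φₘ = atan2(sin φ₁ + sin φ₂, √((cos φ₁ + Bx)² + By²)) = 4.14071°
λₘ = λ₁ + atan2(By, cos φ₁ + Bx) = -71.09989°

71.100°W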